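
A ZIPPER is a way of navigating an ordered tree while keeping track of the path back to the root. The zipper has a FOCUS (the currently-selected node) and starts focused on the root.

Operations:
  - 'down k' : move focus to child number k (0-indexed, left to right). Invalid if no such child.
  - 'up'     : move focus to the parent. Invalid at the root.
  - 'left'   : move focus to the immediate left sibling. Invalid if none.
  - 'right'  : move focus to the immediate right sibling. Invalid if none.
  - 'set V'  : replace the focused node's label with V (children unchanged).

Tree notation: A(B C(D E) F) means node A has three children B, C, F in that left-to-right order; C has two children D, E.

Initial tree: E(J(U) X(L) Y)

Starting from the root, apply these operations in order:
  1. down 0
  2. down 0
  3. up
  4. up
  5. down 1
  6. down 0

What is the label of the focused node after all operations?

Step 1 (down 0): focus=J path=0 depth=1 children=['U'] left=[] right=['X', 'Y'] parent=E
Step 2 (down 0): focus=U path=0/0 depth=2 children=[] left=[] right=[] parent=J
Step 3 (up): focus=J path=0 depth=1 children=['U'] left=[] right=['X', 'Y'] parent=E
Step 4 (up): focus=E path=root depth=0 children=['J', 'X', 'Y'] (at root)
Step 5 (down 1): focus=X path=1 depth=1 children=['L'] left=['J'] right=['Y'] parent=E
Step 6 (down 0): focus=L path=1/0 depth=2 children=[] left=[] right=[] parent=X

Answer: L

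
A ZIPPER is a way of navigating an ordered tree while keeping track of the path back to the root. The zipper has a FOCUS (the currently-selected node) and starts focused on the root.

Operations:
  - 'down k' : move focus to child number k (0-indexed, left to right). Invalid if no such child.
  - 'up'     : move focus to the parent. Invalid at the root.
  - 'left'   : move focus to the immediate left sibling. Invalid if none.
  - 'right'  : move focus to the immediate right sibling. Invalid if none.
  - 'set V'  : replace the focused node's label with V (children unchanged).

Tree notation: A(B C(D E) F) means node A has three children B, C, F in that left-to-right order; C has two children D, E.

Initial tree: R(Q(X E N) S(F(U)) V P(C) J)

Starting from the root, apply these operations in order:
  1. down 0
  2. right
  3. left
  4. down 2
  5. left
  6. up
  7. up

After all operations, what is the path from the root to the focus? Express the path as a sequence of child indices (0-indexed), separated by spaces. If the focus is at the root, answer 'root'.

Step 1 (down 0): focus=Q path=0 depth=1 children=['X', 'E', 'N'] left=[] right=['S', 'V', 'P', 'J'] parent=R
Step 2 (right): focus=S path=1 depth=1 children=['F'] left=['Q'] right=['V', 'P', 'J'] parent=R
Step 3 (left): focus=Q path=0 depth=1 children=['X', 'E', 'N'] left=[] right=['S', 'V', 'P', 'J'] parent=R
Step 4 (down 2): focus=N path=0/2 depth=2 children=[] left=['X', 'E'] right=[] parent=Q
Step 5 (left): focus=E path=0/1 depth=2 children=[] left=['X'] right=['N'] parent=Q
Step 6 (up): focus=Q path=0 depth=1 children=['X', 'E', 'N'] left=[] right=['S', 'V', 'P', 'J'] parent=R
Step 7 (up): focus=R path=root depth=0 children=['Q', 'S', 'V', 'P', 'J'] (at root)

Answer: root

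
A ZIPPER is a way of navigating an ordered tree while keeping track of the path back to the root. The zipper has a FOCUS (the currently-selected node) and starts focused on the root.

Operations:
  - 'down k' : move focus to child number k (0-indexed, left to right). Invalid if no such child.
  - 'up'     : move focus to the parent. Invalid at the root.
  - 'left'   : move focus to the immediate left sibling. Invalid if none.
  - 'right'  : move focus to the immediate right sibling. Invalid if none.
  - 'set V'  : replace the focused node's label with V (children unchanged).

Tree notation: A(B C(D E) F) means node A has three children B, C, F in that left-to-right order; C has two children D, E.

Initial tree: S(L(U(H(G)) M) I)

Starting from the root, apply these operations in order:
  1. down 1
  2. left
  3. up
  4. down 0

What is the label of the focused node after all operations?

Step 1 (down 1): focus=I path=1 depth=1 children=[] left=['L'] right=[] parent=S
Step 2 (left): focus=L path=0 depth=1 children=['U', 'M'] left=[] right=['I'] parent=S
Step 3 (up): focus=S path=root depth=0 children=['L', 'I'] (at root)
Step 4 (down 0): focus=L path=0 depth=1 children=['U', 'M'] left=[] right=['I'] parent=S

Answer: L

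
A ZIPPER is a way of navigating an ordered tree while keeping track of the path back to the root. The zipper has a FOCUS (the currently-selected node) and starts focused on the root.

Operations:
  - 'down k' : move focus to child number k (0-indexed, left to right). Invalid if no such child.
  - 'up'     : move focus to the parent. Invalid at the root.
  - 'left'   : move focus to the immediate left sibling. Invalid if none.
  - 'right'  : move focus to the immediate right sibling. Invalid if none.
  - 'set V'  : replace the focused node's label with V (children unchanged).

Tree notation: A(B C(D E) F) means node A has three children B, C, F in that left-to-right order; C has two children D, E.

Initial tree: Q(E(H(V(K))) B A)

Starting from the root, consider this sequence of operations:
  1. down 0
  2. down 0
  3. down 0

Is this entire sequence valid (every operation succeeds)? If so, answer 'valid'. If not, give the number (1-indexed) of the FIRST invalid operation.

Step 1 (down 0): focus=E path=0 depth=1 children=['H'] left=[] right=['B', 'A'] parent=Q
Step 2 (down 0): focus=H path=0/0 depth=2 children=['V'] left=[] right=[] parent=E
Step 3 (down 0): focus=V path=0/0/0 depth=3 children=['K'] left=[] right=[] parent=H

Answer: valid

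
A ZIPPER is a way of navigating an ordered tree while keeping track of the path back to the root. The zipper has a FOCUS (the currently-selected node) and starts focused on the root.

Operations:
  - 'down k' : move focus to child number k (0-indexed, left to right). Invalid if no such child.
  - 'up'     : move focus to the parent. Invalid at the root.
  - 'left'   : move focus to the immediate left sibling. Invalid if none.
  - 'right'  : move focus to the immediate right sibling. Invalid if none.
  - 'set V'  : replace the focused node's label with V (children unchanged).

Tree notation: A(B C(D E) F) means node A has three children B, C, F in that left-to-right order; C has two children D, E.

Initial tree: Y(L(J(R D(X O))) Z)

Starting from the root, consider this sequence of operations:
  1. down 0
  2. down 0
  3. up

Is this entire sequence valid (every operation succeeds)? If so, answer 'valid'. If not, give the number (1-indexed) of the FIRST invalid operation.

Step 1 (down 0): focus=L path=0 depth=1 children=['J'] left=[] right=['Z'] parent=Y
Step 2 (down 0): focus=J path=0/0 depth=2 children=['R', 'D'] left=[] right=[] parent=L
Step 3 (up): focus=L path=0 depth=1 children=['J'] left=[] right=['Z'] parent=Y

Answer: valid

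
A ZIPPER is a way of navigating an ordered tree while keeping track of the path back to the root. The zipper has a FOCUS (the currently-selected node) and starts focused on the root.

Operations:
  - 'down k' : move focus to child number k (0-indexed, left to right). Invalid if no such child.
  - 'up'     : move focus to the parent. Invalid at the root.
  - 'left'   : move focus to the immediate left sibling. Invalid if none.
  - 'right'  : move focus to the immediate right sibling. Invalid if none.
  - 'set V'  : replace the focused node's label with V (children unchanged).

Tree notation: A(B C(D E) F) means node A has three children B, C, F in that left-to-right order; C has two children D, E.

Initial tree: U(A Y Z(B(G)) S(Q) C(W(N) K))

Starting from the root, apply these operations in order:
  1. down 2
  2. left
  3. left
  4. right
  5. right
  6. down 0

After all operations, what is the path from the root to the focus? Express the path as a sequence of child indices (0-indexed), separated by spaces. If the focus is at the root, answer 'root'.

Answer: 2 0

Derivation:
Step 1 (down 2): focus=Z path=2 depth=1 children=['B'] left=['A', 'Y'] right=['S', 'C'] parent=U
Step 2 (left): focus=Y path=1 depth=1 children=[] left=['A'] right=['Z', 'S', 'C'] parent=U
Step 3 (left): focus=A path=0 depth=1 children=[] left=[] right=['Y', 'Z', 'S', 'C'] parent=U
Step 4 (right): focus=Y path=1 depth=1 children=[] left=['A'] right=['Z', 'S', 'C'] parent=U
Step 5 (right): focus=Z path=2 depth=1 children=['B'] left=['A', 'Y'] right=['S', 'C'] parent=U
Step 6 (down 0): focus=B path=2/0 depth=2 children=['G'] left=[] right=[] parent=Z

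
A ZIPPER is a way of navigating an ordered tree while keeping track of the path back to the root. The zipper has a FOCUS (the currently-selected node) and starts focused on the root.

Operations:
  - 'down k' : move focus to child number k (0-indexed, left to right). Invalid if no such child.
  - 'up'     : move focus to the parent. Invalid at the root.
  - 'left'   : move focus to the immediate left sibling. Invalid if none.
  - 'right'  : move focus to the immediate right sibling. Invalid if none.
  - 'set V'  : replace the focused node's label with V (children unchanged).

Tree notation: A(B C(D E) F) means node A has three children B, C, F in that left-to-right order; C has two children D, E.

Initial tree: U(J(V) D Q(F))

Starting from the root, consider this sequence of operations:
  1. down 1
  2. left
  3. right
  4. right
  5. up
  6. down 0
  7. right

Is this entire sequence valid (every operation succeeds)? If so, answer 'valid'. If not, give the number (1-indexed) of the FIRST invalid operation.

Step 1 (down 1): focus=D path=1 depth=1 children=[] left=['J'] right=['Q'] parent=U
Step 2 (left): focus=J path=0 depth=1 children=['V'] left=[] right=['D', 'Q'] parent=U
Step 3 (right): focus=D path=1 depth=1 children=[] left=['J'] right=['Q'] parent=U
Step 4 (right): focus=Q path=2 depth=1 children=['F'] left=['J', 'D'] right=[] parent=U
Step 5 (up): focus=U path=root depth=0 children=['J', 'D', 'Q'] (at root)
Step 6 (down 0): focus=J path=0 depth=1 children=['V'] left=[] right=['D', 'Q'] parent=U
Step 7 (right): focus=D path=1 depth=1 children=[] left=['J'] right=['Q'] parent=U

Answer: valid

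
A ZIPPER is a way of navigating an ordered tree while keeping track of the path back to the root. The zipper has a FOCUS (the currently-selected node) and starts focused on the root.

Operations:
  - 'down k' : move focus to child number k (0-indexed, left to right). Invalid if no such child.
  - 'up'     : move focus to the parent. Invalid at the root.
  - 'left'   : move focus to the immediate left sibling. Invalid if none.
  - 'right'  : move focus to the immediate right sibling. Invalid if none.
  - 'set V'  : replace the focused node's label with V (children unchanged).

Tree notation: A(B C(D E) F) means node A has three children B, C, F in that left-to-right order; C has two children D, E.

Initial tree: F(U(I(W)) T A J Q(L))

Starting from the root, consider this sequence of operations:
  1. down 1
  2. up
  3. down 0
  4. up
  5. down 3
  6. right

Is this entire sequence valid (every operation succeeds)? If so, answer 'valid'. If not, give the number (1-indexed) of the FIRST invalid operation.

Answer: valid

Derivation:
Step 1 (down 1): focus=T path=1 depth=1 children=[] left=['U'] right=['A', 'J', 'Q'] parent=F
Step 2 (up): focus=F path=root depth=0 children=['U', 'T', 'A', 'J', 'Q'] (at root)
Step 3 (down 0): focus=U path=0 depth=1 children=['I'] left=[] right=['T', 'A', 'J', 'Q'] parent=F
Step 4 (up): focus=F path=root depth=0 children=['U', 'T', 'A', 'J', 'Q'] (at root)
Step 5 (down 3): focus=J path=3 depth=1 children=[] left=['U', 'T', 'A'] right=['Q'] parent=F
Step 6 (right): focus=Q path=4 depth=1 children=['L'] left=['U', 'T', 'A', 'J'] right=[] parent=F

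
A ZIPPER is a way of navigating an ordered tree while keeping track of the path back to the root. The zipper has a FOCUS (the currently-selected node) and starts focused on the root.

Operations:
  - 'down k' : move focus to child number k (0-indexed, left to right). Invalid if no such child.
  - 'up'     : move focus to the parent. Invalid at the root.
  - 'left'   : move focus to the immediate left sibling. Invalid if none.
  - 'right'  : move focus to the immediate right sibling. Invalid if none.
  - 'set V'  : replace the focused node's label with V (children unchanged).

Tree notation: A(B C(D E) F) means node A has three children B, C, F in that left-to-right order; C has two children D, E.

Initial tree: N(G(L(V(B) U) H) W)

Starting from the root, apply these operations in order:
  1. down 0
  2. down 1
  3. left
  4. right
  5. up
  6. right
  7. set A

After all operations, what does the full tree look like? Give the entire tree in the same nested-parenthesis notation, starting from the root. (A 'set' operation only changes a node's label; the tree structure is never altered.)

Step 1 (down 0): focus=G path=0 depth=1 children=['L', 'H'] left=[] right=['W'] parent=N
Step 2 (down 1): focus=H path=0/1 depth=2 children=[] left=['L'] right=[] parent=G
Step 3 (left): focus=L path=0/0 depth=2 children=['V', 'U'] left=[] right=['H'] parent=G
Step 4 (right): focus=H path=0/1 depth=2 children=[] left=['L'] right=[] parent=G
Step 5 (up): focus=G path=0 depth=1 children=['L', 'H'] left=[] right=['W'] parent=N
Step 6 (right): focus=W path=1 depth=1 children=[] left=['G'] right=[] parent=N
Step 7 (set A): focus=A path=1 depth=1 children=[] left=['G'] right=[] parent=N

Answer: N(G(L(V(B) U) H) A)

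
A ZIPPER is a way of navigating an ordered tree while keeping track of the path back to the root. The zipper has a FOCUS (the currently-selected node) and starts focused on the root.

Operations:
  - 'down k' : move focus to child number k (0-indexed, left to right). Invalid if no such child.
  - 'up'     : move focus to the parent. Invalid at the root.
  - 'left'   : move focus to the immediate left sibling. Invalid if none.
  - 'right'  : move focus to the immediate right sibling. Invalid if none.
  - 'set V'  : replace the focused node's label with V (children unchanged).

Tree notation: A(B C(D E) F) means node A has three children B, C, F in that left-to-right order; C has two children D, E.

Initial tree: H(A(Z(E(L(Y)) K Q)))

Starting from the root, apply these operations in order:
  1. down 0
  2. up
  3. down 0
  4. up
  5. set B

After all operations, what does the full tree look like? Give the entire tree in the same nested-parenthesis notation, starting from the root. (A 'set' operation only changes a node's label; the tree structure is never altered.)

Answer: B(A(Z(E(L(Y)) K Q)))

Derivation:
Step 1 (down 0): focus=A path=0 depth=1 children=['Z'] left=[] right=[] parent=H
Step 2 (up): focus=H path=root depth=0 children=['A'] (at root)
Step 3 (down 0): focus=A path=0 depth=1 children=['Z'] left=[] right=[] parent=H
Step 4 (up): focus=H path=root depth=0 children=['A'] (at root)
Step 5 (set B): focus=B path=root depth=0 children=['A'] (at root)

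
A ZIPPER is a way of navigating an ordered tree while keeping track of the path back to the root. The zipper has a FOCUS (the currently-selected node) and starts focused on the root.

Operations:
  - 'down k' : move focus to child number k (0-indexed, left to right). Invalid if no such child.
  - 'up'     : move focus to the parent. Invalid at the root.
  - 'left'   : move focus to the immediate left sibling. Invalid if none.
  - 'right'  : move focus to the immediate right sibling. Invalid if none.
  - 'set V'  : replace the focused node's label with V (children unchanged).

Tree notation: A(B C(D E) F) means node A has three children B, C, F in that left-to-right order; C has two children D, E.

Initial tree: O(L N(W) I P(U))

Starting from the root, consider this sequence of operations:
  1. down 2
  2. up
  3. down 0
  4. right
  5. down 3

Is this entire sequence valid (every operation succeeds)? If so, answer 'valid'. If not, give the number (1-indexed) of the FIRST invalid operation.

Step 1 (down 2): focus=I path=2 depth=1 children=[] left=['L', 'N'] right=['P'] parent=O
Step 2 (up): focus=O path=root depth=0 children=['L', 'N', 'I', 'P'] (at root)
Step 3 (down 0): focus=L path=0 depth=1 children=[] left=[] right=['N', 'I', 'P'] parent=O
Step 4 (right): focus=N path=1 depth=1 children=['W'] left=['L'] right=['I', 'P'] parent=O
Step 5 (down 3): INVALID

Answer: 5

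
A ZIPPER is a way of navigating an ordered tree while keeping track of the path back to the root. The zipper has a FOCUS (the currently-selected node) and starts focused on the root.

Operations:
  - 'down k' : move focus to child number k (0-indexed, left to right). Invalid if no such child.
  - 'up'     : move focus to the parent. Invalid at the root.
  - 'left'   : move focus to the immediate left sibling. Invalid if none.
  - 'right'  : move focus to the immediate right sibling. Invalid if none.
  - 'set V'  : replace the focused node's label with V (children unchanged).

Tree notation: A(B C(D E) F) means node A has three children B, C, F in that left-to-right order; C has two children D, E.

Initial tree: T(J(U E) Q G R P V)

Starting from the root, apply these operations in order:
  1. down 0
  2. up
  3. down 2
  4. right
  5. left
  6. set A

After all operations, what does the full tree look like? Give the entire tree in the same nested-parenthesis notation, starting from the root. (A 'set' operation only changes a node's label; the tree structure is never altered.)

Step 1 (down 0): focus=J path=0 depth=1 children=['U', 'E'] left=[] right=['Q', 'G', 'R', 'P', 'V'] parent=T
Step 2 (up): focus=T path=root depth=0 children=['J', 'Q', 'G', 'R', 'P', 'V'] (at root)
Step 3 (down 2): focus=G path=2 depth=1 children=[] left=['J', 'Q'] right=['R', 'P', 'V'] parent=T
Step 4 (right): focus=R path=3 depth=1 children=[] left=['J', 'Q', 'G'] right=['P', 'V'] parent=T
Step 5 (left): focus=G path=2 depth=1 children=[] left=['J', 'Q'] right=['R', 'P', 'V'] parent=T
Step 6 (set A): focus=A path=2 depth=1 children=[] left=['J', 'Q'] right=['R', 'P', 'V'] parent=T

Answer: T(J(U E) Q A R P V)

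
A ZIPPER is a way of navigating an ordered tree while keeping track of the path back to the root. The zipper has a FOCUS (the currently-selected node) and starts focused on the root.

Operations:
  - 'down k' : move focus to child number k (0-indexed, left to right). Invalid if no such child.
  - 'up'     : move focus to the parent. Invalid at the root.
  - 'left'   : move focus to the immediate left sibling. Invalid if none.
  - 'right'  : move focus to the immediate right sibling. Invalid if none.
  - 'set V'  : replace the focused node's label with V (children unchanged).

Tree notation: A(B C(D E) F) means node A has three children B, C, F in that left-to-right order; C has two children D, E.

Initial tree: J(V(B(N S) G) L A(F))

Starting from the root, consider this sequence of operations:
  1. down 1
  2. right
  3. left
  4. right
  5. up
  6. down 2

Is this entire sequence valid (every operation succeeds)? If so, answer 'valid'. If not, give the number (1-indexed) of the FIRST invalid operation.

Step 1 (down 1): focus=L path=1 depth=1 children=[] left=['V'] right=['A'] parent=J
Step 2 (right): focus=A path=2 depth=1 children=['F'] left=['V', 'L'] right=[] parent=J
Step 3 (left): focus=L path=1 depth=1 children=[] left=['V'] right=['A'] parent=J
Step 4 (right): focus=A path=2 depth=1 children=['F'] left=['V', 'L'] right=[] parent=J
Step 5 (up): focus=J path=root depth=0 children=['V', 'L', 'A'] (at root)
Step 6 (down 2): focus=A path=2 depth=1 children=['F'] left=['V', 'L'] right=[] parent=J

Answer: valid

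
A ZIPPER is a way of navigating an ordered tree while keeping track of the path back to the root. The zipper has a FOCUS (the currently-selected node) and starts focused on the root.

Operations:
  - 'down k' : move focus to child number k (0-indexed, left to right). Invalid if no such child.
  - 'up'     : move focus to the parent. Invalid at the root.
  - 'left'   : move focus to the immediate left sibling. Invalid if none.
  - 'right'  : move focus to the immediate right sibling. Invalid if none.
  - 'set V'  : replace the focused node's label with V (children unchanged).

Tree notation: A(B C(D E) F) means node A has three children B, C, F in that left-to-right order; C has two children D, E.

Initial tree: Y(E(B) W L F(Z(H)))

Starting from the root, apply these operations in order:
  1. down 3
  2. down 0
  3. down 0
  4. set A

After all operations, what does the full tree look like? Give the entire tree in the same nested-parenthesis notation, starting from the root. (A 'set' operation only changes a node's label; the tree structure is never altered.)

Answer: Y(E(B) W L F(Z(A)))

Derivation:
Step 1 (down 3): focus=F path=3 depth=1 children=['Z'] left=['E', 'W', 'L'] right=[] parent=Y
Step 2 (down 0): focus=Z path=3/0 depth=2 children=['H'] left=[] right=[] parent=F
Step 3 (down 0): focus=H path=3/0/0 depth=3 children=[] left=[] right=[] parent=Z
Step 4 (set A): focus=A path=3/0/0 depth=3 children=[] left=[] right=[] parent=Z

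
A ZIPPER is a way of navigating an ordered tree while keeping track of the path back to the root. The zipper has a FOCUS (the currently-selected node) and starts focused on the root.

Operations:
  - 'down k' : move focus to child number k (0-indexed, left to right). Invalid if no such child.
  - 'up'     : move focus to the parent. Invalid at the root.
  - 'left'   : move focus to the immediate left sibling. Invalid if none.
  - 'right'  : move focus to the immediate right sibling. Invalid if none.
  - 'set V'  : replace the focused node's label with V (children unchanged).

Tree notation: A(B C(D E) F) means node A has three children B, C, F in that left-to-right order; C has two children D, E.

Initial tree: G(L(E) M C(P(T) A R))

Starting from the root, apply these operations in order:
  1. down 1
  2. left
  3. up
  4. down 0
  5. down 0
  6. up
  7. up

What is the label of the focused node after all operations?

Answer: G

Derivation:
Step 1 (down 1): focus=M path=1 depth=1 children=[] left=['L'] right=['C'] parent=G
Step 2 (left): focus=L path=0 depth=1 children=['E'] left=[] right=['M', 'C'] parent=G
Step 3 (up): focus=G path=root depth=0 children=['L', 'M', 'C'] (at root)
Step 4 (down 0): focus=L path=0 depth=1 children=['E'] left=[] right=['M', 'C'] parent=G
Step 5 (down 0): focus=E path=0/0 depth=2 children=[] left=[] right=[] parent=L
Step 6 (up): focus=L path=0 depth=1 children=['E'] left=[] right=['M', 'C'] parent=G
Step 7 (up): focus=G path=root depth=0 children=['L', 'M', 'C'] (at root)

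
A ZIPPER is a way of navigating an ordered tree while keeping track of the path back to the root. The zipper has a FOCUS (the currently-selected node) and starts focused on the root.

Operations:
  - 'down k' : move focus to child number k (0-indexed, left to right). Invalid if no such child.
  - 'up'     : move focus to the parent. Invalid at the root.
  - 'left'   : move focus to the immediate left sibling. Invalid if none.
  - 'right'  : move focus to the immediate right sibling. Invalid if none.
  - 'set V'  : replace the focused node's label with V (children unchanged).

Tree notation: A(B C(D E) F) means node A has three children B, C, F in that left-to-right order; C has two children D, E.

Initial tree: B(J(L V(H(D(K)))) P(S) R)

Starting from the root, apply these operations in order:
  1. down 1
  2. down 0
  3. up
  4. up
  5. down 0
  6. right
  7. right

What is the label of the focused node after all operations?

Step 1 (down 1): focus=P path=1 depth=1 children=['S'] left=['J'] right=['R'] parent=B
Step 2 (down 0): focus=S path=1/0 depth=2 children=[] left=[] right=[] parent=P
Step 3 (up): focus=P path=1 depth=1 children=['S'] left=['J'] right=['R'] parent=B
Step 4 (up): focus=B path=root depth=0 children=['J', 'P', 'R'] (at root)
Step 5 (down 0): focus=J path=0 depth=1 children=['L', 'V'] left=[] right=['P', 'R'] parent=B
Step 6 (right): focus=P path=1 depth=1 children=['S'] left=['J'] right=['R'] parent=B
Step 7 (right): focus=R path=2 depth=1 children=[] left=['J', 'P'] right=[] parent=B

Answer: R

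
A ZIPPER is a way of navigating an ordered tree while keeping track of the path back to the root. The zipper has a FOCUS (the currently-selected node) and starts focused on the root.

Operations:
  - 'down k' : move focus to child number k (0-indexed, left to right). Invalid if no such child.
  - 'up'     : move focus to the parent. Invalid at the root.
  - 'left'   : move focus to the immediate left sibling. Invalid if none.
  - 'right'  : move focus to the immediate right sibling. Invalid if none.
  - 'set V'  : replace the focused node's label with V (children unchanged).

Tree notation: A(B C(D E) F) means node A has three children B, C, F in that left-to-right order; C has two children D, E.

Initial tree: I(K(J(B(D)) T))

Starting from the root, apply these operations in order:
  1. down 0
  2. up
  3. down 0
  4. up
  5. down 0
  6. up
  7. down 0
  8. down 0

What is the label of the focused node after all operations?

Step 1 (down 0): focus=K path=0 depth=1 children=['J', 'T'] left=[] right=[] parent=I
Step 2 (up): focus=I path=root depth=0 children=['K'] (at root)
Step 3 (down 0): focus=K path=0 depth=1 children=['J', 'T'] left=[] right=[] parent=I
Step 4 (up): focus=I path=root depth=0 children=['K'] (at root)
Step 5 (down 0): focus=K path=0 depth=1 children=['J', 'T'] left=[] right=[] parent=I
Step 6 (up): focus=I path=root depth=0 children=['K'] (at root)
Step 7 (down 0): focus=K path=0 depth=1 children=['J', 'T'] left=[] right=[] parent=I
Step 8 (down 0): focus=J path=0/0 depth=2 children=['B'] left=[] right=['T'] parent=K

Answer: J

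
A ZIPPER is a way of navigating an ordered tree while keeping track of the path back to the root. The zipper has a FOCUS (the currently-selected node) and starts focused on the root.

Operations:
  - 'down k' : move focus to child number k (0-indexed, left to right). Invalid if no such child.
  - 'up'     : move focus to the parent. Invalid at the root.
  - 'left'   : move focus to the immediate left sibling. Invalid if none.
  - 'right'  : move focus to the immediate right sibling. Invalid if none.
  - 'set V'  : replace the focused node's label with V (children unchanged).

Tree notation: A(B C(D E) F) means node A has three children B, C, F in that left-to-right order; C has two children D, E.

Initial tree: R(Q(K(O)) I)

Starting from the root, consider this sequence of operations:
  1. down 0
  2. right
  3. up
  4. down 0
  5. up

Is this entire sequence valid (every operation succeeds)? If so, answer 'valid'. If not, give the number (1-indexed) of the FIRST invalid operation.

Step 1 (down 0): focus=Q path=0 depth=1 children=['K'] left=[] right=['I'] parent=R
Step 2 (right): focus=I path=1 depth=1 children=[] left=['Q'] right=[] parent=R
Step 3 (up): focus=R path=root depth=0 children=['Q', 'I'] (at root)
Step 4 (down 0): focus=Q path=0 depth=1 children=['K'] left=[] right=['I'] parent=R
Step 5 (up): focus=R path=root depth=0 children=['Q', 'I'] (at root)

Answer: valid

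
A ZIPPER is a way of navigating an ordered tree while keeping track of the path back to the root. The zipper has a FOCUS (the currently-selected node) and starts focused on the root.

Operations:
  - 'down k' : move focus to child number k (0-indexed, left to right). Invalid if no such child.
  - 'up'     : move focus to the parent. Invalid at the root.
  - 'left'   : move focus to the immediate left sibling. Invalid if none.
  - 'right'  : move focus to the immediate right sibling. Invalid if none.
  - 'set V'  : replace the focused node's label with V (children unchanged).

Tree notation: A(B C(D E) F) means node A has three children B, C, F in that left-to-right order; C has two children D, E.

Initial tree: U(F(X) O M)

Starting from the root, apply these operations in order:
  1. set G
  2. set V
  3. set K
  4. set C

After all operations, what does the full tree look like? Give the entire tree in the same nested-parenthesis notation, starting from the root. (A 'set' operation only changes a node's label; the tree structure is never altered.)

Answer: C(F(X) O M)

Derivation:
Step 1 (set G): focus=G path=root depth=0 children=['F', 'O', 'M'] (at root)
Step 2 (set V): focus=V path=root depth=0 children=['F', 'O', 'M'] (at root)
Step 3 (set K): focus=K path=root depth=0 children=['F', 'O', 'M'] (at root)
Step 4 (set C): focus=C path=root depth=0 children=['F', 'O', 'M'] (at root)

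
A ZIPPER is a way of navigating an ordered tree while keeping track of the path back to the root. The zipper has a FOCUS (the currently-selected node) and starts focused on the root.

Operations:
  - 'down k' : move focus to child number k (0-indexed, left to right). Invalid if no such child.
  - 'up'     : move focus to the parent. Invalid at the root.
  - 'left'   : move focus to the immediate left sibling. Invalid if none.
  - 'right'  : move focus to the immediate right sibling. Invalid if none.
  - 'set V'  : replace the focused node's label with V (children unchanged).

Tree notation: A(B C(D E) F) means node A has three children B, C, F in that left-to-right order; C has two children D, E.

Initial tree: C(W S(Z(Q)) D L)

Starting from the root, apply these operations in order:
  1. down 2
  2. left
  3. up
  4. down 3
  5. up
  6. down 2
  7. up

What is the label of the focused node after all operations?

Answer: C

Derivation:
Step 1 (down 2): focus=D path=2 depth=1 children=[] left=['W', 'S'] right=['L'] parent=C
Step 2 (left): focus=S path=1 depth=1 children=['Z'] left=['W'] right=['D', 'L'] parent=C
Step 3 (up): focus=C path=root depth=0 children=['W', 'S', 'D', 'L'] (at root)
Step 4 (down 3): focus=L path=3 depth=1 children=[] left=['W', 'S', 'D'] right=[] parent=C
Step 5 (up): focus=C path=root depth=0 children=['W', 'S', 'D', 'L'] (at root)
Step 6 (down 2): focus=D path=2 depth=1 children=[] left=['W', 'S'] right=['L'] parent=C
Step 7 (up): focus=C path=root depth=0 children=['W', 'S', 'D', 'L'] (at root)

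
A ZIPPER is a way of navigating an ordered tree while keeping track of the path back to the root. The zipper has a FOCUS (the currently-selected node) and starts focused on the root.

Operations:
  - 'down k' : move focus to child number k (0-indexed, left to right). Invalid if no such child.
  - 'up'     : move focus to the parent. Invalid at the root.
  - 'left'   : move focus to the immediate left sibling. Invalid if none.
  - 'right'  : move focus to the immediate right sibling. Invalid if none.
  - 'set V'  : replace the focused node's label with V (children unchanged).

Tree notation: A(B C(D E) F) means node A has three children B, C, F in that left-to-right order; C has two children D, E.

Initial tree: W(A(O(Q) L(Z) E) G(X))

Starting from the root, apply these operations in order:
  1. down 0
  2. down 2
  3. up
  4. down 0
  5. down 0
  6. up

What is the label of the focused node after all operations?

Answer: O

Derivation:
Step 1 (down 0): focus=A path=0 depth=1 children=['O', 'L', 'E'] left=[] right=['G'] parent=W
Step 2 (down 2): focus=E path=0/2 depth=2 children=[] left=['O', 'L'] right=[] parent=A
Step 3 (up): focus=A path=0 depth=1 children=['O', 'L', 'E'] left=[] right=['G'] parent=W
Step 4 (down 0): focus=O path=0/0 depth=2 children=['Q'] left=[] right=['L', 'E'] parent=A
Step 5 (down 0): focus=Q path=0/0/0 depth=3 children=[] left=[] right=[] parent=O
Step 6 (up): focus=O path=0/0 depth=2 children=['Q'] left=[] right=['L', 'E'] parent=A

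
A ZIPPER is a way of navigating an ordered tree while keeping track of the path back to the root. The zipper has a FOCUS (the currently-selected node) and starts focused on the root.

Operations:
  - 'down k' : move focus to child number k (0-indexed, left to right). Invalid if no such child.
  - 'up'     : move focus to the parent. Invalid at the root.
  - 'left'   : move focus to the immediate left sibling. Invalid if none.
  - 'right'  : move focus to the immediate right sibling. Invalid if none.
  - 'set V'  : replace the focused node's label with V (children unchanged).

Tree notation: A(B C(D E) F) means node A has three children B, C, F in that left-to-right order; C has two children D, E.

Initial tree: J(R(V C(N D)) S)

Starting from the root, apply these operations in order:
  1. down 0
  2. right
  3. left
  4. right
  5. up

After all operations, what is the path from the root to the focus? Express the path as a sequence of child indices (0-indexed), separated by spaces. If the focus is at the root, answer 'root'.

Answer: root

Derivation:
Step 1 (down 0): focus=R path=0 depth=1 children=['V', 'C'] left=[] right=['S'] parent=J
Step 2 (right): focus=S path=1 depth=1 children=[] left=['R'] right=[] parent=J
Step 3 (left): focus=R path=0 depth=1 children=['V', 'C'] left=[] right=['S'] parent=J
Step 4 (right): focus=S path=1 depth=1 children=[] left=['R'] right=[] parent=J
Step 5 (up): focus=J path=root depth=0 children=['R', 'S'] (at root)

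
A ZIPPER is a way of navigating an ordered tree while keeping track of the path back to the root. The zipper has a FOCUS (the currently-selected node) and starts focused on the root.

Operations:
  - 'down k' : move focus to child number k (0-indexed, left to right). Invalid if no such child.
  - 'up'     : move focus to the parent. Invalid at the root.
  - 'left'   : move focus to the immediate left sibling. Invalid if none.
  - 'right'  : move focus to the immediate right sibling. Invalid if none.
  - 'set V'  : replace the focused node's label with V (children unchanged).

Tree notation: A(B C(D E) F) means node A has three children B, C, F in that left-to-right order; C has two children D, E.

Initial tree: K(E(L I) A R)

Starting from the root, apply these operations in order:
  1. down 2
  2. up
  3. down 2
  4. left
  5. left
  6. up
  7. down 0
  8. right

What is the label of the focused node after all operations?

Step 1 (down 2): focus=R path=2 depth=1 children=[] left=['E', 'A'] right=[] parent=K
Step 2 (up): focus=K path=root depth=0 children=['E', 'A', 'R'] (at root)
Step 3 (down 2): focus=R path=2 depth=1 children=[] left=['E', 'A'] right=[] parent=K
Step 4 (left): focus=A path=1 depth=1 children=[] left=['E'] right=['R'] parent=K
Step 5 (left): focus=E path=0 depth=1 children=['L', 'I'] left=[] right=['A', 'R'] parent=K
Step 6 (up): focus=K path=root depth=0 children=['E', 'A', 'R'] (at root)
Step 7 (down 0): focus=E path=0 depth=1 children=['L', 'I'] left=[] right=['A', 'R'] parent=K
Step 8 (right): focus=A path=1 depth=1 children=[] left=['E'] right=['R'] parent=K

Answer: A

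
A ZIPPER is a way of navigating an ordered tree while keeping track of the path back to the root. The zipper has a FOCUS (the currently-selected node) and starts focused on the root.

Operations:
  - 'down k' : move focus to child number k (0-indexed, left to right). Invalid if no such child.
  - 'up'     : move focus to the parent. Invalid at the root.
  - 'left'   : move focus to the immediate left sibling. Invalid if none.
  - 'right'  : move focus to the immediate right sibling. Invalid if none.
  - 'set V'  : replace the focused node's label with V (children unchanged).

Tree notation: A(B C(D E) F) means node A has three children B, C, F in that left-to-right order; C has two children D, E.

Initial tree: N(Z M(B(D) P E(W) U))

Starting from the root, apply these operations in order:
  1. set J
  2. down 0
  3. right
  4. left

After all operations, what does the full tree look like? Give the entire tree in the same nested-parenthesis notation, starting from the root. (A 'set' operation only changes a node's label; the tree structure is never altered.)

Step 1 (set J): focus=J path=root depth=0 children=['Z', 'M'] (at root)
Step 2 (down 0): focus=Z path=0 depth=1 children=[] left=[] right=['M'] parent=J
Step 3 (right): focus=M path=1 depth=1 children=['B', 'P', 'E', 'U'] left=['Z'] right=[] parent=J
Step 4 (left): focus=Z path=0 depth=1 children=[] left=[] right=['M'] parent=J

Answer: J(Z M(B(D) P E(W) U))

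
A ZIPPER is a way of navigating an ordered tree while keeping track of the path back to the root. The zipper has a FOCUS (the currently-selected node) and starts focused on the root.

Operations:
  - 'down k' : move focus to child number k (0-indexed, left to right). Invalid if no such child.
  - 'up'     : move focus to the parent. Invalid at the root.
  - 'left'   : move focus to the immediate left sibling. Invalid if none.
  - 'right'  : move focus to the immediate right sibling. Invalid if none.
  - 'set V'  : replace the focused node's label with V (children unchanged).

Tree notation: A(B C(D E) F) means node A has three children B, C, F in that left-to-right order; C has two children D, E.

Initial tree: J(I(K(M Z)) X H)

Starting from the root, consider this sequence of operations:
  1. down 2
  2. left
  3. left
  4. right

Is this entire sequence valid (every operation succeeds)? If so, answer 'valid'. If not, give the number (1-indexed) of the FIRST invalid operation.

Step 1 (down 2): focus=H path=2 depth=1 children=[] left=['I', 'X'] right=[] parent=J
Step 2 (left): focus=X path=1 depth=1 children=[] left=['I'] right=['H'] parent=J
Step 3 (left): focus=I path=0 depth=1 children=['K'] left=[] right=['X', 'H'] parent=J
Step 4 (right): focus=X path=1 depth=1 children=[] left=['I'] right=['H'] parent=J

Answer: valid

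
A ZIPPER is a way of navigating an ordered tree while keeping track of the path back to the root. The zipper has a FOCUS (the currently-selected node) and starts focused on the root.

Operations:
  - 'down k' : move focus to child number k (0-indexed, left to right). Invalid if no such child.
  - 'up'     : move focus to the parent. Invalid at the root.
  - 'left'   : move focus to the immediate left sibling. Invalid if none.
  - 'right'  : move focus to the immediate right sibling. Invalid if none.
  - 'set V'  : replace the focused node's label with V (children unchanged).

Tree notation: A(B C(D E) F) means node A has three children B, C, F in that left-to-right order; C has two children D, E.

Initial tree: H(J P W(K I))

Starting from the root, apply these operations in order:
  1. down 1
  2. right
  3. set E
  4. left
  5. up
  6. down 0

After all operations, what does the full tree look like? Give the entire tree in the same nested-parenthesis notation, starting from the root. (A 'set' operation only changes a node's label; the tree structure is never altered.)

Answer: H(J P E(K I))

Derivation:
Step 1 (down 1): focus=P path=1 depth=1 children=[] left=['J'] right=['W'] parent=H
Step 2 (right): focus=W path=2 depth=1 children=['K', 'I'] left=['J', 'P'] right=[] parent=H
Step 3 (set E): focus=E path=2 depth=1 children=['K', 'I'] left=['J', 'P'] right=[] parent=H
Step 4 (left): focus=P path=1 depth=1 children=[] left=['J'] right=['E'] parent=H
Step 5 (up): focus=H path=root depth=0 children=['J', 'P', 'E'] (at root)
Step 6 (down 0): focus=J path=0 depth=1 children=[] left=[] right=['P', 'E'] parent=H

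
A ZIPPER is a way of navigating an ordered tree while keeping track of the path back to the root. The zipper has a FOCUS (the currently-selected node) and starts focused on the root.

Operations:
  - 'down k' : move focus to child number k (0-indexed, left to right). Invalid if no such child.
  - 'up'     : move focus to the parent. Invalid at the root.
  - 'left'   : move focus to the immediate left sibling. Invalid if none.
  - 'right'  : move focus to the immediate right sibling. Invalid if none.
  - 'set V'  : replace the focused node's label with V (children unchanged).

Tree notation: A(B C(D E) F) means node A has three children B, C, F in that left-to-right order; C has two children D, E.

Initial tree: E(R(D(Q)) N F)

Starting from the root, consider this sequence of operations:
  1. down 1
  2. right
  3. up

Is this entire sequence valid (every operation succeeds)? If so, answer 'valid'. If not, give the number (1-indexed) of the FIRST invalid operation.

Answer: valid

Derivation:
Step 1 (down 1): focus=N path=1 depth=1 children=[] left=['R'] right=['F'] parent=E
Step 2 (right): focus=F path=2 depth=1 children=[] left=['R', 'N'] right=[] parent=E
Step 3 (up): focus=E path=root depth=0 children=['R', 'N', 'F'] (at root)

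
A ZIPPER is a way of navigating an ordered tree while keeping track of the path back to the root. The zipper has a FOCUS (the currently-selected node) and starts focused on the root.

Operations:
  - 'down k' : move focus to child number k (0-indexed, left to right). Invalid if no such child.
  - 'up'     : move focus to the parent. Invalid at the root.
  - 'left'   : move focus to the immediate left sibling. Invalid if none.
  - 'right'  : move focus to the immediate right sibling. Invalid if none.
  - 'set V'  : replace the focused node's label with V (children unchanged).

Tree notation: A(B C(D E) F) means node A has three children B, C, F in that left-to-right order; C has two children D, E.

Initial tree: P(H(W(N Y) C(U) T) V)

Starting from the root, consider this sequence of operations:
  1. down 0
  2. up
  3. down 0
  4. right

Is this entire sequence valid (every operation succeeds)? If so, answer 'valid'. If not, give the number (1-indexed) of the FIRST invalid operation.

Answer: valid

Derivation:
Step 1 (down 0): focus=H path=0 depth=1 children=['W', 'C', 'T'] left=[] right=['V'] parent=P
Step 2 (up): focus=P path=root depth=0 children=['H', 'V'] (at root)
Step 3 (down 0): focus=H path=0 depth=1 children=['W', 'C', 'T'] left=[] right=['V'] parent=P
Step 4 (right): focus=V path=1 depth=1 children=[] left=['H'] right=[] parent=P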